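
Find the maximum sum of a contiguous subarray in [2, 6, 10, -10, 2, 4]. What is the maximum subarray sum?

Using Kadane's algorithm on [2, 6, 10, -10, 2, 4]:

Scanning through the array:
Position 1 (value 6): max_ending_here = 8, max_so_far = 8
Position 2 (value 10): max_ending_here = 18, max_so_far = 18
Position 3 (value -10): max_ending_here = 8, max_so_far = 18
Position 4 (value 2): max_ending_here = 10, max_so_far = 18
Position 5 (value 4): max_ending_here = 14, max_so_far = 18

Maximum subarray: [2, 6, 10]
Maximum sum: 18

The maximum subarray is [2, 6, 10] with sum 18. This subarray runs from index 0 to index 2.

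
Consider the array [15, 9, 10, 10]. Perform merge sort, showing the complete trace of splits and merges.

Merge sort trace:

Split: [15, 9, 10, 10] -> [15, 9] and [10, 10]
  Split: [15, 9] -> [15] and [9]
  Merge: [15] + [9] -> [9, 15]
  Split: [10, 10] -> [10] and [10]
  Merge: [10] + [10] -> [10, 10]
Merge: [9, 15] + [10, 10] -> [9, 10, 10, 15]

Final sorted array: [9, 10, 10, 15]

The merge sort proceeds by recursively splitting the array and merging sorted halves.
After all merges, the sorted array is [9, 10, 10, 15].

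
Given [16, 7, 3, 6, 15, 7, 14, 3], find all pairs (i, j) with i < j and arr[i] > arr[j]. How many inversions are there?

Finding inversions in [16, 7, 3, 6, 15, 7, 14, 3]:

(0, 1): arr[0]=16 > arr[1]=7
(0, 2): arr[0]=16 > arr[2]=3
(0, 3): arr[0]=16 > arr[3]=6
(0, 4): arr[0]=16 > arr[4]=15
(0, 5): arr[0]=16 > arr[5]=7
(0, 6): arr[0]=16 > arr[6]=14
(0, 7): arr[0]=16 > arr[7]=3
(1, 2): arr[1]=7 > arr[2]=3
(1, 3): arr[1]=7 > arr[3]=6
(1, 7): arr[1]=7 > arr[7]=3
(3, 7): arr[3]=6 > arr[7]=3
(4, 5): arr[4]=15 > arr[5]=7
(4, 6): arr[4]=15 > arr[6]=14
(4, 7): arr[4]=15 > arr[7]=3
(5, 7): arr[5]=7 > arr[7]=3
(6, 7): arr[6]=14 > arr[7]=3

Total inversions: 16

The array has 16 inversion(s): (0,1), (0,2), (0,3), (0,4), (0,5), (0,6), (0,7), (1,2), (1,3), (1,7), (3,7), (4,5), (4,6), (4,7), (5,7), (6,7). Each pair (i,j) satisfies i < j and arr[i] > arr[j].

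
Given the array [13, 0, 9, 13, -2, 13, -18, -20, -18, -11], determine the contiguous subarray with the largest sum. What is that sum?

Using Kadane's algorithm on [13, 0, 9, 13, -2, 13, -18, -20, -18, -11]:

Scanning through the array:
Position 1 (value 0): max_ending_here = 13, max_so_far = 13
Position 2 (value 9): max_ending_here = 22, max_so_far = 22
Position 3 (value 13): max_ending_here = 35, max_so_far = 35
Position 4 (value -2): max_ending_here = 33, max_so_far = 35
Position 5 (value 13): max_ending_here = 46, max_so_far = 46
Position 6 (value -18): max_ending_here = 28, max_so_far = 46
Position 7 (value -20): max_ending_here = 8, max_so_far = 46
Position 8 (value -18): max_ending_here = -10, max_so_far = 46
Position 9 (value -11): max_ending_here = -11, max_so_far = 46

Maximum subarray: [13, 0, 9, 13, -2, 13]
Maximum sum: 46

The maximum subarray is [13, 0, 9, 13, -2, 13] with sum 46. This subarray runs from index 0 to index 5.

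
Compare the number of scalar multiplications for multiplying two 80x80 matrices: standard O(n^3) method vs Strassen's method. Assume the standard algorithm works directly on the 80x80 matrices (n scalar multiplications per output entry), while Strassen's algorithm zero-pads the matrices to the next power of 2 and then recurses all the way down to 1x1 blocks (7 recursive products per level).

Matrix multiplication for 80x80 matrices:

Strassen's algorithm requires power-of-2 dimensions. Pad 80x80 to 128x128 (next power of 2).

Standard algorithm: 80^3 = 512000 multiplications
Strassen's algorithm: 7^(log2(128)) = 7^7 = 823543 multiplications
Difference: 512000 - 823543 = -311543 (Strassen uses MORE here due to padding overhead — for small or just-over-power-of-2 n, padding can outweigh the per-level savings)

Standard: 512000 multiplications (80^3). Strassen: 823543 multiplications (7^7, after padding to 128x128). Strassen reduces 8 recursive multiplications to 7 at each level.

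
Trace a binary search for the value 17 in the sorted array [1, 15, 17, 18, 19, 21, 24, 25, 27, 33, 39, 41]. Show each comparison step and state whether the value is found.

Binary search for 17 in [1, 15, 17, 18, 19, 21, 24, 25, 27, 33, 39, 41]:

lo=0, hi=11, mid=5, arr[mid]=21 -> 21 > 17, search left half
lo=0, hi=4, mid=2, arr[mid]=17 -> Found target at index 2!

Binary search finds 17 at index 2 after 2 comparisons. The search repeatedly halves the search space by comparing with the middle element.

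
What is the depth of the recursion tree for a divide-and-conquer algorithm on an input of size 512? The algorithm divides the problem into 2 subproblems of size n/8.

For divide and conquer with division factor 8:

Problem sizes at each level:
Level 0: 512
Level 1: 64
Level 2: 8
Level 3: 1

The root is level 0 and the size-1 base case is level 3 (the tree spans levels 0 through 3, i.e. 4 levels counting the root), so the depth is the number of divisions: log_8(512) = 3

The recursion tree depth is log_8(512) = 3. At each level, the problem size is divided by 8, so it takes 3 divisions to reduce to a base case of size 1. The algorithm makes 2 recursive calls at each level.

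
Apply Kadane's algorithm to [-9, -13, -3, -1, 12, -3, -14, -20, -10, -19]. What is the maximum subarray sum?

Using Kadane's algorithm on [-9, -13, -3, -1, 12, -3, -14, -20, -10, -19]:

Scanning through the array:
Position 1 (value -13): max_ending_here = -13, max_so_far = -9
Position 2 (value -3): max_ending_here = -3, max_so_far = -3
Position 3 (value -1): max_ending_here = -1, max_so_far = -1
Position 4 (value 12): max_ending_here = 12, max_so_far = 12
Position 5 (value -3): max_ending_here = 9, max_so_far = 12
Position 6 (value -14): max_ending_here = -5, max_so_far = 12
Position 7 (value -20): max_ending_here = -20, max_so_far = 12
Position 8 (value -10): max_ending_here = -10, max_so_far = 12
Position 9 (value -19): max_ending_here = -19, max_so_far = 12

Maximum subarray: [12]
Maximum sum: 12

The maximum subarray is [12] with sum 12. This subarray runs from index 4 to index 4.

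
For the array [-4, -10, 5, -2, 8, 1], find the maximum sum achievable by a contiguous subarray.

Using Kadane's algorithm on [-4, -10, 5, -2, 8, 1]:

Scanning through the array:
Position 1 (value -10): max_ending_here = -10, max_so_far = -4
Position 2 (value 5): max_ending_here = 5, max_so_far = 5
Position 3 (value -2): max_ending_here = 3, max_so_far = 5
Position 4 (value 8): max_ending_here = 11, max_so_far = 11
Position 5 (value 1): max_ending_here = 12, max_so_far = 12

Maximum subarray: [5, -2, 8, 1]
Maximum sum: 12

The maximum subarray is [5, -2, 8, 1] with sum 12. This subarray runs from index 2 to index 5.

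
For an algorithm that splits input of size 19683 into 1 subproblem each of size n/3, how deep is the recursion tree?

For divide and conquer with division factor 3:

Problem sizes at each level:
Level 0: 19683
Level 1: 6561
Level 2: 2187
Level 3: 729
Level 4: 243
Level 5: 81
Level 6: 27
Level 7: 9
Level 8: 3
Level 9: 1

The root is level 0 and the size-1 base case is level 9 (the tree spans levels 0 through 9, i.e. 10 levels counting the root), so the depth is the number of divisions: log_3(19683) = 9

The recursion tree depth is log_3(19683) = 9. At each level, the problem size is divided by 3, so it takes 9 divisions to reduce to a base case of size 1. The algorithm makes 1 recursive call at each level.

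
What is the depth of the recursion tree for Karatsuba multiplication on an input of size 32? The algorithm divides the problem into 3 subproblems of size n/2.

For divide and conquer with division factor 2:

Problem sizes at each level:
Level 0: 32
Level 1: 16
Level 2: 8
Level 3: 4
Level 4: 2
Level 5: 1

The root is level 0 and the size-1 base case is level 5 (the tree spans levels 0 through 5, i.e. 6 levels counting the root), so the depth is the number of divisions: log_2(32) = 5

The recursion tree depth is log_2(32) = 5. At each level, the problem size is divided by 2, so it takes 5 divisions to reduce to a base case of size 1. The algorithm makes 3 recursive calls at each level.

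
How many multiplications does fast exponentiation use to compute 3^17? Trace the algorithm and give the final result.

Computing 3^17 by squaring (build up from 3^1; each line after the first costs one multiplication):

3^1 = 3
3^2 = (3^1)^2 = 3^2 = 9
3^4 = (3^2)^2 = 9^2 = 81
3^8 = (3^4)^2 = 81^2 = 6561
3^16 = (3^8)^2 = 6561^2 = 43046721
3^17 = 3 * 3^16 = 3 * 43046721 = 129140163

Result: 129140163
Multiplications needed: 5 (5 lines after 3^1)

3^17 = 129140163. Using exponentiation by squaring, this requires 5 multiplications. The key idea: if the exponent is even, square the half-power; if odd, multiply by the base once.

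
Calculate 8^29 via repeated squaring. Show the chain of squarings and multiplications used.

Computing 8^29 by squaring (build up from 8^1; each line after the first costs one multiplication):

8^1 = 8
8^2 = (8^1)^2 = 8^2 = 64
8^3 = 8 * 8^2 = 8 * 64 = 512
8^6 = (8^3)^2 = 512^2 = 262144
8^7 = 8 * 8^6 = 8 * 262144 = 2097152
8^14 = (8^7)^2 = 2097152^2 = 4398046511104
8^28 = (8^14)^2 = 4398046511104^2 = 19342813113834066795298816
8^29 = 8 * 8^28 = 8 * 19342813113834066795298816 = 154742504910672534362390528

Result: 154742504910672534362390528
Multiplications needed: 7 (7 lines after 8^1)

8^29 = 154742504910672534362390528. Using exponentiation by squaring, this requires 7 multiplications. The key idea: if the exponent is even, square the half-power; if odd, multiply by the base once.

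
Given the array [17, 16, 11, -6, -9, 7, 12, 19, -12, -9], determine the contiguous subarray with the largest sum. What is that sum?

Using Kadane's algorithm on [17, 16, 11, -6, -9, 7, 12, 19, -12, -9]:

Scanning through the array:
Position 1 (value 16): max_ending_here = 33, max_so_far = 33
Position 2 (value 11): max_ending_here = 44, max_so_far = 44
Position 3 (value -6): max_ending_here = 38, max_so_far = 44
Position 4 (value -9): max_ending_here = 29, max_so_far = 44
Position 5 (value 7): max_ending_here = 36, max_so_far = 44
Position 6 (value 12): max_ending_here = 48, max_so_far = 48
Position 7 (value 19): max_ending_here = 67, max_so_far = 67
Position 8 (value -12): max_ending_here = 55, max_so_far = 67
Position 9 (value -9): max_ending_here = 46, max_so_far = 67

Maximum subarray: [17, 16, 11, -6, -9, 7, 12, 19]
Maximum sum: 67

The maximum subarray is [17, 16, 11, -6, -9, 7, 12, 19] with sum 67. This subarray runs from index 0 to index 7.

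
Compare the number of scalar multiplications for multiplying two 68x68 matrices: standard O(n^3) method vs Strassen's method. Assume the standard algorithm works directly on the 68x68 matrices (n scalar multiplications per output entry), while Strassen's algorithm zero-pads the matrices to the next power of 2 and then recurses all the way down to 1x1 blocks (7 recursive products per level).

Matrix multiplication for 68x68 matrices:

Strassen's algorithm requires power-of-2 dimensions. Pad 68x68 to 128x128 (next power of 2).

Standard algorithm: 68^3 = 314432 multiplications
Strassen's algorithm: 7^(log2(128)) = 7^7 = 823543 multiplications
Difference: 314432 - 823543 = -509111 (Strassen uses MORE here due to padding overhead — for small or just-over-power-of-2 n, padding can outweigh the per-level savings)

Standard: 314432 multiplications (68^3). Strassen: 823543 multiplications (7^7, after padding to 128x128). Strassen reduces 8 recursive multiplications to 7 at each level.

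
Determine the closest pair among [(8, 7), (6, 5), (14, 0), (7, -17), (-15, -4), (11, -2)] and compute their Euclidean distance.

Computing all pairwise distances among 6 points:

d((8, 7), (6, 5)) = 2.8284 <-- minimum
d((8, 7), (14, 0)) = 9.2195
d((8, 7), (7, -17)) = 24.0208
d((8, 7), (-15, -4)) = 25.4951
d((8, 7), (11, -2)) = 9.4868
d((6, 5), (14, 0)) = 9.434
d((6, 5), (7, -17)) = 22.0227
d((6, 5), (-15, -4)) = 22.8473
d((6, 5), (11, -2)) = 8.6023
d((14, 0), (7, -17)) = 18.3848
d((14, 0), (-15, -4)) = 29.2746
d((14, 0), (11, -2)) = 3.6056
d((7, -17), (-15, -4)) = 25.5539
d((7, -17), (11, -2)) = 15.5242
d((-15, -4), (11, -2)) = 26.0768

Closest pair: (8, 7) and (6, 5) with distance 2.8284

The closest pair is (8, 7) and (6, 5) with Euclidean distance 2.8284. For 6 points, brute-force pairwise comparison is shown above. For large n, the divide-and-conquer algorithm (sort by x, recurse on halves, check the dividing strip) achieves O(n log n).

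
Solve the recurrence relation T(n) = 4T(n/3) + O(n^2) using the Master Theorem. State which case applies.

Master Theorem for T(n) = 4T(n/3) + O(n^2):

a = 4, b = 3, c = 2
log_b(a) = log_3(4) = 1.2619

Case 3: c = 2 > log_3(4) = 1.2619
T(n) = O(n^2) = O(n^2)

For T(n) = 4T(n/3) + O(n^2): log_3(4) = 1.2619. This is Case 3 of the Master Theorem (c > log_b(a), work dominated by root), giving O(n^2).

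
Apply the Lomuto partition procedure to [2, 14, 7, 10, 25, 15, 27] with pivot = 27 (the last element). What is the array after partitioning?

Lomuto partition with pivot = 27:

Initial array: [2, 14, 7, 10, 25, 15, 27]

arr[0]=2 <= 27: swap with position 0, array becomes [2, 14, 7, 10, 25, 15, 27]
arr[1]=14 <= 27: swap with position 1, array becomes [2, 14, 7, 10, 25, 15, 27]
arr[2]=7 <= 27: swap with position 2, array becomes [2, 14, 7, 10, 25, 15, 27]
arr[3]=10 <= 27: swap with position 3, array becomes [2, 14, 7, 10, 25, 15, 27]
arr[4]=25 <= 27: swap with position 4, array becomes [2, 14, 7, 10, 25, 15, 27]
arr[5]=15 <= 27: swap with position 5, array becomes [2, 14, 7, 10, 25, 15, 27]

Place pivot at position 6: [2, 14, 7, 10, 25, 15, 27]
Pivot position: 6

After partitioning with pivot 27, the array becomes [2, 14, 7, 10, 25, 15, 27]. The pivot is placed at index 6. All elements to the left of the pivot are <= 27, and all elements to the right are > 27.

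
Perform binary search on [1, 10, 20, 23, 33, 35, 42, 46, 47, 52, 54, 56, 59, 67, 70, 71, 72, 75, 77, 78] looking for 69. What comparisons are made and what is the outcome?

Binary search for 69 in [1, 10, 20, 23, 33, 35, 42, 46, 47, 52, 54, 56, 59, 67, 70, 71, 72, 75, 77, 78]:

lo=0, hi=19, mid=9, arr[mid]=52 -> 52 < 69, search right half
lo=10, hi=19, mid=14, arr[mid]=70 -> 70 > 69, search left half
lo=10, hi=13, mid=11, arr[mid]=56 -> 56 < 69, search right half
lo=12, hi=13, mid=12, arr[mid]=59 -> 59 < 69, search right half
lo=13, hi=13, mid=13, arr[mid]=67 -> 67 < 69, search right half
lo=14 > hi=13, target 69 not found

Binary search determines that 69 is not in the array after 5 comparisons. The search space was exhausted without finding the target.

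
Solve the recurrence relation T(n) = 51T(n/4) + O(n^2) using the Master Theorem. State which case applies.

Master Theorem for T(n) = 51T(n/4) + O(n^2):

a = 51, b = 4, c = 2
log_b(a) = log_4(51) = 2.8362

Case 1: c = 2 < log_4(51) = 2.8362
T(n) = O(n^(log_4 51))

For T(n) = 51T(n/4) + O(n^2): log_4(51) = 2.8362. This is Case 1 of the Master Theorem (c < log_b(a), work dominated by leaves), giving O(n^(log_4 51)).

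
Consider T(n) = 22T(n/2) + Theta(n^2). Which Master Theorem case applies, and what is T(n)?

Master Theorem for T(n) = 22T(n/2) + O(n^2):

a = 22, b = 2, c = 2
log_b(a) = log_2(22) = 4.4594

Case 1: c = 2 < log_2(22) = 4.4594
T(n) = O(n^(log_2 22))

For T(n) = 22T(n/2) + O(n^2): log_2(22) = 4.4594. This is Case 1 of the Master Theorem (c < log_b(a), work dominated by leaves), giving O(n^(log_2 22)).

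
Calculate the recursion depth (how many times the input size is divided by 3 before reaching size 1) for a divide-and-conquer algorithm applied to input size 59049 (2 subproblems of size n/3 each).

For divide and conquer with division factor 3:

Problem sizes at each level:
Level 0: 59049
Level 1: 19683
Level 2: 6561
Level 3: 2187
Level 4: 729
Level 5: 243
Level 6: 81
Level 7: 27
Level 8: 9
Level 9: 3
Level 10: 1

The root is level 0 and the size-1 base case is level 10 (the tree spans levels 0 through 10, i.e. 11 levels counting the root), so the depth is the number of divisions: log_3(59049) = 10

The recursion tree depth is log_3(59049) = 10. At each level, the problem size is divided by 3, so it takes 10 divisions to reduce to a base case of size 1. The algorithm makes 2 recursive calls at each level.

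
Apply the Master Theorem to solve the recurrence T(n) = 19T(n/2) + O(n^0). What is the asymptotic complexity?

Master Theorem for T(n) = 19T(n/2) + O(n^0):

a = 19, b = 2, c = 0
log_b(a) = log_2(19) = 4.2479

Case 1: c = 0 < log_2(19) = 4.2479
T(n) = O(n^(log_2 19))

For T(n) = 19T(n/2) + O(n^0): log_2(19) = 4.2479. This is Case 1 of the Master Theorem (c < log_b(a), work dominated by leaves), giving O(n^(log_2 19)).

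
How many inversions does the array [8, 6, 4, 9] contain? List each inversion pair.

Finding inversions in [8, 6, 4, 9]:

(0, 1): arr[0]=8 > arr[1]=6
(0, 2): arr[0]=8 > arr[2]=4
(1, 2): arr[1]=6 > arr[2]=4

Total inversions: 3

The array has 3 inversion(s): (0,1), (0,2), (1,2). Each pair (i,j) satisfies i < j and arr[i] > arr[j].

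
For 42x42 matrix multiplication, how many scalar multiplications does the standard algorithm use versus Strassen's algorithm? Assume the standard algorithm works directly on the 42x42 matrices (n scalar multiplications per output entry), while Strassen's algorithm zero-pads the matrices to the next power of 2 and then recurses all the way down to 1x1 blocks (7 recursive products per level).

Matrix multiplication for 42x42 matrices:

Strassen's algorithm requires power-of-2 dimensions. Pad 42x42 to 64x64 (next power of 2).

Standard algorithm: 42^3 = 74088 multiplications
Strassen's algorithm: 7^(log2(64)) = 7^6 = 117649 multiplications
Difference: 74088 - 117649 = -43561 (Strassen uses MORE here due to padding overhead — for small or just-over-power-of-2 n, padding can outweigh the per-level savings)

Standard: 74088 multiplications (42^3). Strassen: 117649 multiplications (7^6, after padding to 64x64). Strassen reduces 8 recursive multiplications to 7 at each level.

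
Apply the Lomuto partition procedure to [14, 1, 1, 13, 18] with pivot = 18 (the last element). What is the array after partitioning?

Lomuto partition with pivot = 18:

Initial array: [14, 1, 1, 13, 18]

arr[0]=14 <= 18: swap with position 0, array becomes [14, 1, 1, 13, 18]
arr[1]=1 <= 18: swap with position 1, array becomes [14, 1, 1, 13, 18]
arr[2]=1 <= 18: swap with position 2, array becomes [14, 1, 1, 13, 18]
arr[3]=13 <= 18: swap with position 3, array becomes [14, 1, 1, 13, 18]

Place pivot at position 4: [14, 1, 1, 13, 18]
Pivot position: 4

After partitioning with pivot 18, the array becomes [14, 1, 1, 13, 18]. The pivot is placed at index 4. All elements to the left of the pivot are <= 18, and all elements to the right are > 18.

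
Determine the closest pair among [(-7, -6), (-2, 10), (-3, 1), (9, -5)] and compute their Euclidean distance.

Computing all pairwise distances among 4 points:

d((-7, -6), (-2, 10)) = 16.7631
d((-7, -6), (-3, 1)) = 8.0623 <-- minimum
d((-7, -6), (9, -5)) = 16.0312
d((-2, 10), (-3, 1)) = 9.0554
d((-2, 10), (9, -5)) = 18.6011
d((-3, 1), (9, -5)) = 13.4164

Closest pair: (-7, -6) and (-3, 1) with distance 8.0623

The closest pair is (-7, -6) and (-3, 1) with Euclidean distance 8.0623. For 4 points, brute-force pairwise comparison is shown above. For large n, the divide-and-conquer algorithm (sort by x, recurse on halves, check the dividing strip) achieves O(n log n).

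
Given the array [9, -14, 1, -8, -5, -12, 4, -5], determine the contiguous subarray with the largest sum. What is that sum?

Using Kadane's algorithm on [9, -14, 1, -8, -5, -12, 4, -5]:

Scanning through the array:
Position 1 (value -14): max_ending_here = -5, max_so_far = 9
Position 2 (value 1): max_ending_here = 1, max_so_far = 9
Position 3 (value -8): max_ending_here = -7, max_so_far = 9
Position 4 (value -5): max_ending_here = -5, max_so_far = 9
Position 5 (value -12): max_ending_here = -12, max_so_far = 9
Position 6 (value 4): max_ending_here = 4, max_so_far = 9
Position 7 (value -5): max_ending_here = -1, max_so_far = 9

Maximum subarray: [9]
Maximum sum: 9

The maximum subarray is [9] with sum 9. This subarray runs from index 0 to index 0.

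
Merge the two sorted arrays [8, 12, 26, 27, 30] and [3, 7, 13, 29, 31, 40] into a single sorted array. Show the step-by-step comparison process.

Merging process:

Compare 8 vs 3: take 3 from right. Merged: [3]
Compare 8 vs 7: take 7 from right. Merged: [3, 7]
Compare 8 vs 13: take 8 from left. Merged: [3, 7, 8]
Compare 12 vs 13: take 12 from left. Merged: [3, 7, 8, 12]
Compare 26 vs 13: take 13 from right. Merged: [3, 7, 8, 12, 13]
Compare 26 vs 29: take 26 from left. Merged: [3, 7, 8, 12, 13, 26]
Compare 27 vs 29: take 27 from left. Merged: [3, 7, 8, 12, 13, 26, 27]
Compare 30 vs 29: take 29 from right. Merged: [3, 7, 8, 12, 13, 26, 27, 29]
Compare 30 vs 31: take 30 from left. Merged: [3, 7, 8, 12, 13, 26, 27, 29, 30]
Append remaining from right: [31, 40]. Merged: [3, 7, 8, 12, 13, 26, 27, 29, 30, 31, 40]

Final merged array: [3, 7, 8, 12, 13, 26, 27, 29, 30, 31, 40]
Total comparisons: 9

The merged array is [3, 7, 8, 12, 13, 26, 27, 29, 30, 31, 40], requiring 9 comparisons. The merge step runs in O(n) time where n is the total number of elements.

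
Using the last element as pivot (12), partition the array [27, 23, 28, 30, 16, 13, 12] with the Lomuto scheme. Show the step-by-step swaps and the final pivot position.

Lomuto partition with pivot = 12:

Initial array: [27, 23, 28, 30, 16, 13, 12]

arr[0]=27 > 12: no swap
arr[1]=23 > 12: no swap
arr[2]=28 > 12: no swap
arr[3]=30 > 12: no swap
arr[4]=16 > 12: no swap
arr[5]=13 > 12: no swap

Place pivot at position 0: [12, 23, 28, 30, 16, 13, 27]
Pivot position: 0

After partitioning with pivot 12, the array becomes [12, 23, 28, 30, 16, 13, 27]. The pivot is placed at index 0. All elements to the left of the pivot are <= 12, and all elements to the right are > 12.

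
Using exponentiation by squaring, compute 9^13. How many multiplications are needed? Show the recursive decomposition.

Computing 9^13 by squaring (build up from 9^1; each line after the first costs one multiplication):

9^1 = 9
9^2 = (9^1)^2 = 9^2 = 81
9^3 = 9 * 9^2 = 9 * 81 = 729
9^6 = (9^3)^2 = 729^2 = 531441
9^12 = (9^6)^2 = 531441^2 = 282429536481
9^13 = 9 * 9^12 = 9 * 282429536481 = 2541865828329

Result: 2541865828329
Multiplications needed: 5 (5 lines after 9^1)

9^13 = 2541865828329. Using exponentiation by squaring, this requires 5 multiplications. The key idea: if the exponent is even, square the half-power; if odd, multiply by the base once.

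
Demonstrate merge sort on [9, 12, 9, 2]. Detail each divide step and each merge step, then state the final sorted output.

Merge sort trace:

Split: [9, 12, 9, 2] -> [9, 12] and [9, 2]
  Split: [9, 12] -> [9] and [12]
  Merge: [9] + [12] -> [9, 12]
  Split: [9, 2] -> [9] and [2]
  Merge: [9] + [2] -> [2, 9]
Merge: [9, 12] + [2, 9] -> [2, 9, 9, 12]

Final sorted array: [2, 9, 9, 12]

The merge sort proceeds by recursively splitting the array and merging sorted halves.
After all merges, the sorted array is [2, 9, 9, 12].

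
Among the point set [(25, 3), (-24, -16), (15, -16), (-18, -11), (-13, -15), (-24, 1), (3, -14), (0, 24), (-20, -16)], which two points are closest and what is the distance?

Computing all pairwise distances among 9 points:

d((25, 3), (-24, -16)) = 52.5547
d((25, 3), (15, -16)) = 21.4709
d((25, 3), (-18, -11)) = 45.2217
d((25, 3), (-13, -15)) = 42.0476
d((25, 3), (-24, 1)) = 49.0408
d((25, 3), (3, -14)) = 27.8029
d((25, 3), (0, 24)) = 32.6497
d((25, 3), (-20, -16)) = 48.8467
d((-24, -16), (15, -16)) = 39.0
d((-24, -16), (-18, -11)) = 7.8102
d((-24, -16), (-13, -15)) = 11.0454
d((-24, -16), (-24, 1)) = 17.0
d((-24, -16), (3, -14)) = 27.074
d((-24, -16), (0, 24)) = 46.6476
d((-24, -16), (-20, -16)) = 4.0 <-- minimum
d((15, -16), (-18, -11)) = 33.3766
d((15, -16), (-13, -15)) = 28.0179
d((15, -16), (-24, 1)) = 42.5441
d((15, -16), (3, -14)) = 12.1655
d((15, -16), (0, 24)) = 42.72
d((15, -16), (-20, -16)) = 35.0
d((-18, -11), (-13, -15)) = 6.4031
d((-18, -11), (-24, 1)) = 13.4164
d((-18, -11), (3, -14)) = 21.2132
d((-18, -11), (0, 24)) = 39.3573
d((-18, -11), (-20, -16)) = 5.3852
d((-13, -15), (-24, 1)) = 19.4165
d((-13, -15), (3, -14)) = 16.0312
d((-13, -15), (0, 24)) = 41.1096
d((-13, -15), (-20, -16)) = 7.0711
d((-24, 1), (3, -14)) = 30.8869
d((-24, 1), (0, 24)) = 33.2415
d((-24, 1), (-20, -16)) = 17.4642
d((3, -14), (0, 24)) = 38.1182
d((3, -14), (-20, -16)) = 23.0868
d((0, 24), (-20, -16)) = 44.7214

Closest pair: (-24, -16) and (-20, -16) with distance 4.0

The closest pair is (-24, -16) and (-20, -16) with Euclidean distance 4.0. For 9 points, brute-force pairwise comparison is shown above. For large n, the divide-and-conquer algorithm (sort by x, recurse on halves, check the dividing strip) achieves O(n log n).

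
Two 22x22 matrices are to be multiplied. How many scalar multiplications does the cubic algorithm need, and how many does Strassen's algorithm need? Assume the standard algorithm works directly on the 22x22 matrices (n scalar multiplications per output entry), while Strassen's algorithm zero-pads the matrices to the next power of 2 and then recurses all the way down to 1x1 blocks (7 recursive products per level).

Matrix multiplication for 22x22 matrices:

Strassen's algorithm requires power-of-2 dimensions. Pad 22x22 to 32x32 (next power of 2).

Standard algorithm: 22^3 = 10648 multiplications
Strassen's algorithm: 7^(log2(32)) = 7^5 = 16807 multiplications
Difference: 10648 - 16807 = -6159 (Strassen uses MORE here due to padding overhead — for small or just-over-power-of-2 n, padding can outweigh the per-level savings)

Standard: 10648 multiplications (22^3). Strassen: 16807 multiplications (7^5, after padding to 32x32). Strassen reduces 8 recursive multiplications to 7 at each level.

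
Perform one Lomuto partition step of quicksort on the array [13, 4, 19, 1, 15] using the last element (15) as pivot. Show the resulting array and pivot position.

Lomuto partition with pivot = 15:

Initial array: [13, 4, 19, 1, 15]

arr[0]=13 <= 15: swap with position 0, array becomes [13, 4, 19, 1, 15]
arr[1]=4 <= 15: swap with position 1, array becomes [13, 4, 19, 1, 15]
arr[2]=19 > 15: no swap
arr[3]=1 <= 15: swap with position 2, array becomes [13, 4, 1, 19, 15]

Place pivot at position 3: [13, 4, 1, 15, 19]
Pivot position: 3

After partitioning with pivot 15, the array becomes [13, 4, 1, 15, 19]. The pivot is placed at index 3. All elements to the left of the pivot are <= 15, and all elements to the right are > 15.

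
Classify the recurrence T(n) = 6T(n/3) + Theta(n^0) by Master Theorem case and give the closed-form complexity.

Master Theorem for T(n) = 6T(n/3) + O(n^0):

a = 6, b = 3, c = 0
log_b(a) = log_3(6) = 1.6309

Case 1: c = 0 < log_3(6) = 1.6309
T(n) = O(n^(log_3 6))

For T(n) = 6T(n/3) + O(n^0): log_3(6) = 1.6309. This is Case 1 of the Master Theorem (c < log_b(a), work dominated by leaves), giving O(n^(log_3 6)).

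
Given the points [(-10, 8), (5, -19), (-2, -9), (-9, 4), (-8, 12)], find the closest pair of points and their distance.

Computing all pairwise distances among 5 points:

d((-10, 8), (5, -19)) = 30.8869
d((-10, 8), (-2, -9)) = 18.7883
d((-10, 8), (-9, 4)) = 4.1231 <-- minimum
d((-10, 8), (-8, 12)) = 4.4721
d((5, -19), (-2, -9)) = 12.2066
d((5, -19), (-9, 4)) = 26.9258
d((5, -19), (-8, 12)) = 33.6155
d((-2, -9), (-9, 4)) = 14.7648
d((-2, -9), (-8, 12)) = 21.8403
d((-9, 4), (-8, 12)) = 8.0623

Closest pair: (-10, 8) and (-9, 4) with distance 4.1231

The closest pair is (-10, 8) and (-9, 4) with Euclidean distance 4.1231. For 5 points, brute-force pairwise comparison is shown above. For large n, the divide-and-conquer algorithm (sort by x, recurse on halves, check the dividing strip) achieves O(n log n).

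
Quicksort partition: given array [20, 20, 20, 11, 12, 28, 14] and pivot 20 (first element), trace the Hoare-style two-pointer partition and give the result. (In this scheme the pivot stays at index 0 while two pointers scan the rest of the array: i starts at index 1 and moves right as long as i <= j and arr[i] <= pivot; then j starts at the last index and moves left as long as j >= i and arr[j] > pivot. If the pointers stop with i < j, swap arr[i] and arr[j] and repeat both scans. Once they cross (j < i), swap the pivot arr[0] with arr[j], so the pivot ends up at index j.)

Hoare-style two-pointer partition with pivot = 20:

Initial array: [20, 20, 20, 11, 12, 28, 14]

Pointers start at i = 1, j = 6.
i stops at index 5 (arr[5]=28 > 20), j stops at index 6 (arr[6]=14 <= 20): swap arr[5] and arr[6], array becomes [20, 20, 20, 11, 12, 14, 28]
i ends at 6, j ends at 5: the pointers have crossed (j < i), so scanning stops.

Swap pivot arr[0] with arr[5] to place pivot at position 5: [14, 20, 20, 11, 12, 20, 28]
Pivot position: 5

After partitioning with pivot 20, the array becomes [14, 20, 20, 11, 12, 20, 28]. The pivot is placed at index 5. All elements to the left of the pivot are <= 20, and all elements to the right are > 20.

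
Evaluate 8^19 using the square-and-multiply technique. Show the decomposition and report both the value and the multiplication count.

Computing 8^19 by squaring (build up from 8^1; each line after the first costs one multiplication):

8^1 = 8
8^2 = (8^1)^2 = 8^2 = 64
8^4 = (8^2)^2 = 64^2 = 4096
8^8 = (8^4)^2 = 4096^2 = 16777216
8^9 = 8 * 8^8 = 8 * 16777216 = 134217728
8^18 = (8^9)^2 = 134217728^2 = 18014398509481984
8^19 = 8 * 8^18 = 8 * 18014398509481984 = 144115188075855872

Result: 144115188075855872
Multiplications needed: 6 (6 lines after 8^1)

8^19 = 144115188075855872. Using exponentiation by squaring, this requires 6 multiplications. The key idea: if the exponent is even, square the half-power; if odd, multiply by the base once.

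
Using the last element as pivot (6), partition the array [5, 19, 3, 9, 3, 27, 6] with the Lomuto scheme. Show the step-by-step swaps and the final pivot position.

Lomuto partition with pivot = 6:

Initial array: [5, 19, 3, 9, 3, 27, 6]

arr[0]=5 <= 6: swap with position 0, array becomes [5, 19, 3, 9, 3, 27, 6]
arr[1]=19 > 6: no swap
arr[2]=3 <= 6: swap with position 1, array becomes [5, 3, 19, 9, 3, 27, 6]
arr[3]=9 > 6: no swap
arr[4]=3 <= 6: swap with position 2, array becomes [5, 3, 3, 9, 19, 27, 6]
arr[5]=27 > 6: no swap

Place pivot at position 3: [5, 3, 3, 6, 19, 27, 9]
Pivot position: 3

After partitioning with pivot 6, the array becomes [5, 3, 3, 6, 19, 27, 9]. The pivot is placed at index 3. All elements to the left of the pivot are <= 6, and all elements to the right are > 6.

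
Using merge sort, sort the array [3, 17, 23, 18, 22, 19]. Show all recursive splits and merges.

Merge sort trace:

Split: [3, 17, 23, 18, 22, 19] -> [3, 17, 23] and [18, 22, 19]
  Split: [3, 17, 23] -> [3] and [17, 23]
    Split: [17, 23] -> [17] and [23]
    Merge: [17] + [23] -> [17, 23]
  Merge: [3] + [17, 23] -> [3, 17, 23]
  Split: [18, 22, 19] -> [18] and [22, 19]
    Split: [22, 19] -> [22] and [19]
    Merge: [22] + [19] -> [19, 22]
  Merge: [18] + [19, 22] -> [18, 19, 22]
Merge: [3, 17, 23] + [18, 19, 22] -> [3, 17, 18, 19, 22, 23]

Final sorted array: [3, 17, 18, 19, 22, 23]

The merge sort proceeds by recursively splitting the array and merging sorted halves.
After all merges, the sorted array is [3, 17, 18, 19, 22, 23].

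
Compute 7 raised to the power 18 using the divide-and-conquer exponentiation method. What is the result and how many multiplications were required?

Computing 7^18 by squaring (build up from 7^1; each line after the first costs one multiplication):

7^1 = 7
7^2 = (7^1)^2 = 7^2 = 49
7^4 = (7^2)^2 = 49^2 = 2401
7^8 = (7^4)^2 = 2401^2 = 5764801
7^9 = 7 * 7^8 = 7 * 5764801 = 40353607
7^18 = (7^9)^2 = 40353607^2 = 1628413597910449

Result: 1628413597910449
Multiplications needed: 5 (5 lines after 7^1)

7^18 = 1628413597910449. Using exponentiation by squaring, this requires 5 multiplications. The key idea: if the exponent is even, square the half-power; if odd, multiply by the base once.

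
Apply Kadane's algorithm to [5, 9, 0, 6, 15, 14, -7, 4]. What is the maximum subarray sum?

Using Kadane's algorithm on [5, 9, 0, 6, 15, 14, -7, 4]:

Scanning through the array:
Position 1 (value 9): max_ending_here = 14, max_so_far = 14
Position 2 (value 0): max_ending_here = 14, max_so_far = 14
Position 3 (value 6): max_ending_here = 20, max_so_far = 20
Position 4 (value 15): max_ending_here = 35, max_so_far = 35
Position 5 (value 14): max_ending_here = 49, max_so_far = 49
Position 6 (value -7): max_ending_here = 42, max_so_far = 49
Position 7 (value 4): max_ending_here = 46, max_so_far = 49

Maximum subarray: [5, 9, 0, 6, 15, 14]
Maximum sum: 49

The maximum subarray is [5, 9, 0, 6, 15, 14] with sum 49. This subarray runs from index 0 to index 5.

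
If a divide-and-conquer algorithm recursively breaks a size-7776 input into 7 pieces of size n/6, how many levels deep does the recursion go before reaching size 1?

For divide and conquer with division factor 6:

Problem sizes at each level:
Level 0: 7776
Level 1: 1296
Level 2: 216
Level 3: 36
Level 4: 6
Level 5: 1

The root is level 0 and the size-1 base case is level 5 (the tree spans levels 0 through 5, i.e. 6 levels counting the root), so the depth is the number of divisions: log_6(7776) = 5

The recursion tree depth is log_6(7776) = 5. At each level, the problem size is divided by 6, so it takes 5 divisions to reduce to a base case of size 1. The algorithm makes 7 recursive calls at each level.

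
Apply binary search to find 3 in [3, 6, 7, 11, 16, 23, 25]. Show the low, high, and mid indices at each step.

Binary search for 3 in [3, 6, 7, 11, 16, 23, 25]:

lo=0, hi=6, mid=3, arr[mid]=11 -> 11 > 3, search left half
lo=0, hi=2, mid=1, arr[mid]=6 -> 6 > 3, search left half
lo=0, hi=0, mid=0, arr[mid]=3 -> Found target at index 0!

Binary search finds 3 at index 0 after 3 comparisons. The search repeatedly halves the search space by comparing with the middle element.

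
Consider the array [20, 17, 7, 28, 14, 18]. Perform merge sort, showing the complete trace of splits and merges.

Merge sort trace:

Split: [20, 17, 7, 28, 14, 18] -> [20, 17, 7] and [28, 14, 18]
  Split: [20, 17, 7] -> [20] and [17, 7]
    Split: [17, 7] -> [17] and [7]
    Merge: [17] + [7] -> [7, 17]
  Merge: [20] + [7, 17] -> [7, 17, 20]
  Split: [28, 14, 18] -> [28] and [14, 18]
    Split: [14, 18] -> [14] and [18]
    Merge: [14] + [18] -> [14, 18]
  Merge: [28] + [14, 18] -> [14, 18, 28]
Merge: [7, 17, 20] + [14, 18, 28] -> [7, 14, 17, 18, 20, 28]

Final sorted array: [7, 14, 17, 18, 20, 28]

The merge sort proceeds by recursively splitting the array and merging sorted halves.
After all merges, the sorted array is [7, 14, 17, 18, 20, 28].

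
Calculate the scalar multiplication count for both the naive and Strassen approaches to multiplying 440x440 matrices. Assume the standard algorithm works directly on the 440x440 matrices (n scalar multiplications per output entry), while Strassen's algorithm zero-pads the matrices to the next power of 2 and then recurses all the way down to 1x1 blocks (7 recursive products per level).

Matrix multiplication for 440x440 matrices:

Strassen's algorithm requires power-of-2 dimensions. Pad 440x440 to 512x512 (next power of 2).

Standard algorithm: 440^3 = 85184000 multiplications
Strassen's algorithm: 7^(log2(512)) = 7^9 = 40353607 multiplications
Savings: 85184000 - 40353607 = 44830393 multiplications

Standard: 85184000 multiplications (440^3). Strassen: 40353607 multiplications (7^9, after padding to 512x512). Strassen reduces 8 recursive multiplications to 7 at each level.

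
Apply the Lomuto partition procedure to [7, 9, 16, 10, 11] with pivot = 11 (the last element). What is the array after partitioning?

Lomuto partition with pivot = 11:

Initial array: [7, 9, 16, 10, 11]

arr[0]=7 <= 11: swap with position 0, array becomes [7, 9, 16, 10, 11]
arr[1]=9 <= 11: swap with position 1, array becomes [7, 9, 16, 10, 11]
arr[2]=16 > 11: no swap
arr[3]=10 <= 11: swap with position 2, array becomes [7, 9, 10, 16, 11]

Place pivot at position 3: [7, 9, 10, 11, 16]
Pivot position: 3

After partitioning with pivot 11, the array becomes [7, 9, 10, 11, 16]. The pivot is placed at index 3. All elements to the left of the pivot are <= 11, and all elements to the right are > 11.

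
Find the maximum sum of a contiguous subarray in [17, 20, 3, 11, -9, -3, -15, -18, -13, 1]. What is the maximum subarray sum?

Using Kadane's algorithm on [17, 20, 3, 11, -9, -3, -15, -18, -13, 1]:

Scanning through the array:
Position 1 (value 20): max_ending_here = 37, max_so_far = 37
Position 2 (value 3): max_ending_here = 40, max_so_far = 40
Position 3 (value 11): max_ending_here = 51, max_so_far = 51
Position 4 (value -9): max_ending_here = 42, max_so_far = 51
Position 5 (value -3): max_ending_here = 39, max_so_far = 51
Position 6 (value -15): max_ending_here = 24, max_so_far = 51
Position 7 (value -18): max_ending_here = 6, max_so_far = 51
Position 8 (value -13): max_ending_here = -7, max_so_far = 51
Position 9 (value 1): max_ending_here = 1, max_so_far = 51

Maximum subarray: [17, 20, 3, 11]
Maximum sum: 51

The maximum subarray is [17, 20, 3, 11] with sum 51. This subarray runs from index 0 to index 3.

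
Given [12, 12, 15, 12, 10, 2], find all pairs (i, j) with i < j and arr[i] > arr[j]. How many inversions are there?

Finding inversions in [12, 12, 15, 12, 10, 2]:

(0, 4): arr[0]=12 > arr[4]=10
(0, 5): arr[0]=12 > arr[5]=2
(1, 4): arr[1]=12 > arr[4]=10
(1, 5): arr[1]=12 > arr[5]=2
(2, 3): arr[2]=15 > arr[3]=12
(2, 4): arr[2]=15 > arr[4]=10
(2, 5): arr[2]=15 > arr[5]=2
(3, 4): arr[3]=12 > arr[4]=10
(3, 5): arr[3]=12 > arr[5]=2
(4, 5): arr[4]=10 > arr[5]=2

Total inversions: 10

The array has 10 inversion(s): (0,4), (0,5), (1,4), (1,5), (2,3), (2,4), (2,5), (3,4), (3,5), (4,5). Each pair (i,j) satisfies i < j and arr[i] > arr[j].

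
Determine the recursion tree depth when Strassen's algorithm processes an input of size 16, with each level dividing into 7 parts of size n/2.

For divide and conquer with division factor 2:

Problem sizes at each level:
Level 0: 16
Level 1: 8
Level 2: 4
Level 3: 2
Level 4: 1

The root is level 0 and the size-1 base case is level 4 (the tree spans levels 0 through 4, i.e. 5 levels counting the root), so the depth is the number of divisions: log_2(16) = 4

The recursion tree depth is log_2(16) = 4. At each level, the problem size is divided by 2, so it takes 4 divisions to reduce to a base case of size 1. The algorithm makes 7 recursive calls at each level.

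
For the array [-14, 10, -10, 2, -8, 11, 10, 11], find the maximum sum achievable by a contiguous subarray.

Using Kadane's algorithm on [-14, 10, -10, 2, -8, 11, 10, 11]:

Scanning through the array:
Position 1 (value 10): max_ending_here = 10, max_so_far = 10
Position 2 (value -10): max_ending_here = 0, max_so_far = 10
Position 3 (value 2): max_ending_here = 2, max_so_far = 10
Position 4 (value -8): max_ending_here = -6, max_so_far = 10
Position 5 (value 11): max_ending_here = 11, max_so_far = 11
Position 6 (value 10): max_ending_here = 21, max_so_far = 21
Position 7 (value 11): max_ending_here = 32, max_so_far = 32

Maximum subarray: [11, 10, 11]
Maximum sum: 32

The maximum subarray is [11, 10, 11] with sum 32. This subarray runs from index 5 to index 7.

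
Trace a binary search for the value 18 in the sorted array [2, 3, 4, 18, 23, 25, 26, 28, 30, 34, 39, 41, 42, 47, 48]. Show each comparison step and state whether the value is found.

Binary search for 18 in [2, 3, 4, 18, 23, 25, 26, 28, 30, 34, 39, 41, 42, 47, 48]:

lo=0, hi=14, mid=7, arr[mid]=28 -> 28 > 18, search left half
lo=0, hi=6, mid=3, arr[mid]=18 -> Found target at index 3!

Binary search finds 18 at index 3 after 2 comparisons. The search repeatedly halves the search space by comparing with the middle element.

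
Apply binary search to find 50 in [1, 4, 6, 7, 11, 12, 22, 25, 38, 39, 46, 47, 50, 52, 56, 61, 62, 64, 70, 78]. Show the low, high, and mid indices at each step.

Binary search for 50 in [1, 4, 6, 7, 11, 12, 22, 25, 38, 39, 46, 47, 50, 52, 56, 61, 62, 64, 70, 78]:

lo=0, hi=19, mid=9, arr[mid]=39 -> 39 < 50, search right half
lo=10, hi=19, mid=14, arr[mid]=56 -> 56 > 50, search left half
lo=10, hi=13, mid=11, arr[mid]=47 -> 47 < 50, search right half
lo=12, hi=13, mid=12, arr[mid]=50 -> Found target at index 12!

Binary search finds 50 at index 12 after 4 comparisons. The search repeatedly halves the search space by comparing with the middle element.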